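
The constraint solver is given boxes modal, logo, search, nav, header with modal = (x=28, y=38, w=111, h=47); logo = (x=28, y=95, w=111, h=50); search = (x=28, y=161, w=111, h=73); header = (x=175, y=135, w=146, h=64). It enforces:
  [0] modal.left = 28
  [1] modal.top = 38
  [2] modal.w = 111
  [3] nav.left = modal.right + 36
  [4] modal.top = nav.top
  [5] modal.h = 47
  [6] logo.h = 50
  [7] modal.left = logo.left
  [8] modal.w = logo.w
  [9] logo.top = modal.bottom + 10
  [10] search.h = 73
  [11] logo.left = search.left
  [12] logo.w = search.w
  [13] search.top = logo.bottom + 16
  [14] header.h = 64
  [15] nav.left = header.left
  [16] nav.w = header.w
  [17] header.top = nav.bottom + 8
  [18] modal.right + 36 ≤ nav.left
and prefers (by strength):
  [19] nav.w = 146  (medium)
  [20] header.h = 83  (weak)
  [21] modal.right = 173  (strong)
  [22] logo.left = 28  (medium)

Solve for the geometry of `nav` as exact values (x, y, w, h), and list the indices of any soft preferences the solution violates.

1. nav.x = 175  [nav.left = modal.right + 36]
2. nav.y = 38  [modal.top = nav.top]
3. nav.w = 146  [nav.w = header.w]
4. nav.h = 89  [header.top = nav.bottom + 8]

nav = (x=175, y=38, w=146, h=89)
violated soft preferences: 20, 21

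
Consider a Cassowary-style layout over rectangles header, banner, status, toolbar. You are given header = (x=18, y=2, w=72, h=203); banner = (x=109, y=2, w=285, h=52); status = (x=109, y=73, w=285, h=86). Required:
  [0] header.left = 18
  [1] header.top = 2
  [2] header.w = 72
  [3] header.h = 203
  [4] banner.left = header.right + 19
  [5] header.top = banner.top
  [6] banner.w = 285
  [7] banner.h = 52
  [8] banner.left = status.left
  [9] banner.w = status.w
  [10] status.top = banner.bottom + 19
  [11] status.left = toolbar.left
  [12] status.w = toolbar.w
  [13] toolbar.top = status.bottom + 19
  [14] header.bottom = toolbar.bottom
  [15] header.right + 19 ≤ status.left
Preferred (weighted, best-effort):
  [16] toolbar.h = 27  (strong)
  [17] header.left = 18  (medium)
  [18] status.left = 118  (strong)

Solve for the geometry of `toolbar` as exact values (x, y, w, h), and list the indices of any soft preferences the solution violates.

toolbar = (x=109, y=178, w=285, h=27)
violated soft preferences: 18

1. toolbar.x = 109  [status.left = toolbar.left]
2. toolbar.w = 285  [status.w = toolbar.w]
3. toolbar.y = 178  [toolbar.top = status.bottom + 19]
4. toolbar.h = 27  [header.bottom = toolbar.bottom]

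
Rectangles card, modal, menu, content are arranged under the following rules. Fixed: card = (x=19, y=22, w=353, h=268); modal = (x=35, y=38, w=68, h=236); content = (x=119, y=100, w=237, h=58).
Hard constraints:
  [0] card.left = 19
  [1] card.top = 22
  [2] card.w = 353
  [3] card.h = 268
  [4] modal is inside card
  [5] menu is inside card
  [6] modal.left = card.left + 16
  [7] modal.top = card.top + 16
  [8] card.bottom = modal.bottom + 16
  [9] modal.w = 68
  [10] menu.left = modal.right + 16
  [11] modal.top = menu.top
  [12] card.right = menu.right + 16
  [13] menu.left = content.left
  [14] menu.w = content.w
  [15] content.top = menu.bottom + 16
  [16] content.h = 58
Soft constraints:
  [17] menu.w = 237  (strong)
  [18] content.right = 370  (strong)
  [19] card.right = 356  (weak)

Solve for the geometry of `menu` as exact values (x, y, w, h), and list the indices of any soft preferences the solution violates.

1. menu.x = 119  [menu.left = modal.right + 16]
2. menu.y = 38  [modal.top = menu.top]
3. menu.w = 237  [card.right = menu.right + 16]
4. menu.h = 46  [content.top = menu.bottom + 16]

menu = (x=119, y=38, w=237, h=46)
violated soft preferences: 18, 19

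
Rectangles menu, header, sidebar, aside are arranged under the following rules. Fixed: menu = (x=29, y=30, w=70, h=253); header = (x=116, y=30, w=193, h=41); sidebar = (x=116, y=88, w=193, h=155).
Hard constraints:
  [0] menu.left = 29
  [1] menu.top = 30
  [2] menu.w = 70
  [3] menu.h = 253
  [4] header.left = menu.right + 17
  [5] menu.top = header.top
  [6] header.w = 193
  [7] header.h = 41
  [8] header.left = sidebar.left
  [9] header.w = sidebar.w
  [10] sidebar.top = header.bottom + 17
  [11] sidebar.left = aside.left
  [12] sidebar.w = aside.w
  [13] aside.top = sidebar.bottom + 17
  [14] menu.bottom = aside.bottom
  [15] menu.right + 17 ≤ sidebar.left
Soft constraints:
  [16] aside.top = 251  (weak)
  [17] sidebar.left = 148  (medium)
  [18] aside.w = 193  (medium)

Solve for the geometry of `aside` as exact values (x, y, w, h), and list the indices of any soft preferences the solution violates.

1. aside.x = 116  [sidebar.left = aside.left]
2. aside.w = 193  [sidebar.w = aside.w]
3. aside.y = 260  [aside.top = sidebar.bottom + 17]
4. aside.h = 23  [menu.bottom = aside.bottom]

aside = (x=116, y=260, w=193, h=23)
violated soft preferences: 16, 17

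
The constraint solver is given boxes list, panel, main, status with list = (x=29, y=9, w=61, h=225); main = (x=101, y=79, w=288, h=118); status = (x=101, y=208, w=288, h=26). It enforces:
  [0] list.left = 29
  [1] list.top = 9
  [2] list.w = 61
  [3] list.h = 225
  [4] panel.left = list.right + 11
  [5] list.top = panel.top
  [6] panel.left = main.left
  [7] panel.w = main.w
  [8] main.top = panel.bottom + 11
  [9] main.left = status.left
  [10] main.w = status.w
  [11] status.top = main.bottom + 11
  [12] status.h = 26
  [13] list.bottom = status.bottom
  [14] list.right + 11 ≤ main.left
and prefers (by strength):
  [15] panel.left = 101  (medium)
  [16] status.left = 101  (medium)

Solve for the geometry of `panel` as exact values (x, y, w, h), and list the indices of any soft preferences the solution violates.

1. panel.x = 101  [panel.left = list.right + 11]
2. panel.y = 9  [list.top = panel.top]
3. panel.w = 288  [panel.w = main.w]
4. panel.h = 59  [main.top = panel.bottom + 11]

panel = (x=101, y=9, w=288, h=59)
violated soft preferences: none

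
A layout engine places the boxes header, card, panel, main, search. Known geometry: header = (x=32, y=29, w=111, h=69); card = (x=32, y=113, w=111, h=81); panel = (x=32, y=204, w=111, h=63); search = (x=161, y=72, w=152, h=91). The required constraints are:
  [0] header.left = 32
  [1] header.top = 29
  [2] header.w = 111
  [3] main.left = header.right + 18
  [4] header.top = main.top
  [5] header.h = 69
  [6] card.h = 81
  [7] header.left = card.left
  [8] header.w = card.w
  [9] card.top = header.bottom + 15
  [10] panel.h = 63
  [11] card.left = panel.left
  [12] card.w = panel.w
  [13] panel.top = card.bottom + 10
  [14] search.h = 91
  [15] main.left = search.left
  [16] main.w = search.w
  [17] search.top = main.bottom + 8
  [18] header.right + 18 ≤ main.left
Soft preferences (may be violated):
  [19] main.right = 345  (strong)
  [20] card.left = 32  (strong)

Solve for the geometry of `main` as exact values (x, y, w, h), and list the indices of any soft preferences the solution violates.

main = (x=161, y=29, w=152, h=35)
violated soft preferences: 19

1. main.x = 161  [main.left = header.right + 18]
2. main.y = 29  [header.top = main.top]
3. main.w = 152  [main.w = search.w]
4. main.h = 35  [search.top = main.bottom + 8]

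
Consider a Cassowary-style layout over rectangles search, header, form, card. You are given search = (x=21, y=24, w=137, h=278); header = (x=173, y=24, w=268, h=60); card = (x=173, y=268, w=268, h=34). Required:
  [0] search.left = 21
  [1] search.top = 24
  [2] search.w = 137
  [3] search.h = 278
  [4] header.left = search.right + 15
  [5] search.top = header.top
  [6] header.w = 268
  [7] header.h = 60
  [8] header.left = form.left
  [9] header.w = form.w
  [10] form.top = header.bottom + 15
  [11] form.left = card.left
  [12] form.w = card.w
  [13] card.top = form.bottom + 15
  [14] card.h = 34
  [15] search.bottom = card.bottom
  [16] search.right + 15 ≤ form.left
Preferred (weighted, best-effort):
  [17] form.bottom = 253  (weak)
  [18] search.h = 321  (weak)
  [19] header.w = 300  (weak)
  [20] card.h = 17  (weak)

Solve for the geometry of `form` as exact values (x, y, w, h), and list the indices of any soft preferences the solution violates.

1. form.x = 173  [header.left = form.left]
2. form.w = 268  [header.w = form.w]
3. form.y = 99  [form.top = header.bottom + 15]
4. form.h = 154  [card.top = form.bottom + 15]

form = (x=173, y=99, w=268, h=154)
violated soft preferences: 18, 19, 20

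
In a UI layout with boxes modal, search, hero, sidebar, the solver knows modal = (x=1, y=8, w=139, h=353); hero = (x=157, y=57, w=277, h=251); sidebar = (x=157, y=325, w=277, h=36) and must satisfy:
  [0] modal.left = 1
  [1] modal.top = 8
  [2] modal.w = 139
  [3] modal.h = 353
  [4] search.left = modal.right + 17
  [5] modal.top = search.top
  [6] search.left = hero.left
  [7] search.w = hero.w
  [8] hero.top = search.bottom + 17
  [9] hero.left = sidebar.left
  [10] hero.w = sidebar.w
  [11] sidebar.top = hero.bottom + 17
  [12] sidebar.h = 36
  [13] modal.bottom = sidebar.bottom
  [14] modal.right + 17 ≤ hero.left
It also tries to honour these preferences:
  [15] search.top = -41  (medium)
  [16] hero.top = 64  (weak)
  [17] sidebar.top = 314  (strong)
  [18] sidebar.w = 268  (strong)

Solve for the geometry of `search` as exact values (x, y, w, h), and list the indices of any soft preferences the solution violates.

search = (x=157, y=8, w=277, h=32)
violated soft preferences: 15, 16, 17, 18

1. search.x = 157  [search.left = modal.right + 17]
2. search.y = 8  [modal.top = search.top]
3. search.w = 277  [search.w = hero.w]
4. search.h = 32  [hero.top = search.bottom + 17]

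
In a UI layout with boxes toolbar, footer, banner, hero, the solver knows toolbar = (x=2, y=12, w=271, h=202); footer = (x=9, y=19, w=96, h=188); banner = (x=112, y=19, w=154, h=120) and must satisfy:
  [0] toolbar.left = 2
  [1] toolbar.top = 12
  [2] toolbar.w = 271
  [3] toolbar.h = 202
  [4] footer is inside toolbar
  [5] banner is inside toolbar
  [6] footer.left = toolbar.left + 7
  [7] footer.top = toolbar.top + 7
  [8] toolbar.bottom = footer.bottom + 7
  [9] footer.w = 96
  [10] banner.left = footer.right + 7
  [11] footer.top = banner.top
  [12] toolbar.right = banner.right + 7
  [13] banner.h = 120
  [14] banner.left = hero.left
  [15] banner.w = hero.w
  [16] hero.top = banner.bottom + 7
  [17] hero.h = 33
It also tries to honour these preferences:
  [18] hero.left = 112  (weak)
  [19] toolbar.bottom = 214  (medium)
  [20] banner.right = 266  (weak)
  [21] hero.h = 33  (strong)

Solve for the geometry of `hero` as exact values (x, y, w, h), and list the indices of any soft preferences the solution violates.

hero = (x=112, y=146, w=154, h=33)
violated soft preferences: none

1. hero.x = 112  [banner.left = hero.left]
2. hero.w = 154  [banner.w = hero.w]
3. hero.y = 146  [hero.top = banner.bottom + 7]
4. hero.h = 33  [hero.h = 33]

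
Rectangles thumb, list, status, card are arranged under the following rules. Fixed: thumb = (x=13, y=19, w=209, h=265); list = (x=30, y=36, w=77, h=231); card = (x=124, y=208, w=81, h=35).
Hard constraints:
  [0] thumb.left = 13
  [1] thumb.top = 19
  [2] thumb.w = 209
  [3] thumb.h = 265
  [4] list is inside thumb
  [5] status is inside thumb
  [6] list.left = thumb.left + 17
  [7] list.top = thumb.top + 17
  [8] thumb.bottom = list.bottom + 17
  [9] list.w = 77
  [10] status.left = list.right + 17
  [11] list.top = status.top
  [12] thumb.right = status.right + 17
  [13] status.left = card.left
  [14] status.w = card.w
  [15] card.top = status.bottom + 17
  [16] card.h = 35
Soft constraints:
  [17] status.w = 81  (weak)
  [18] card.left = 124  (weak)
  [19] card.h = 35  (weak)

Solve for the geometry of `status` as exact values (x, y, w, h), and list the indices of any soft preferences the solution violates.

1. status.x = 124  [status.left = list.right + 17]
2. status.y = 36  [list.top = status.top]
3. status.w = 81  [thumb.right = status.right + 17]
4. status.h = 155  [card.top = status.bottom + 17]

status = (x=124, y=36, w=81, h=155)
violated soft preferences: none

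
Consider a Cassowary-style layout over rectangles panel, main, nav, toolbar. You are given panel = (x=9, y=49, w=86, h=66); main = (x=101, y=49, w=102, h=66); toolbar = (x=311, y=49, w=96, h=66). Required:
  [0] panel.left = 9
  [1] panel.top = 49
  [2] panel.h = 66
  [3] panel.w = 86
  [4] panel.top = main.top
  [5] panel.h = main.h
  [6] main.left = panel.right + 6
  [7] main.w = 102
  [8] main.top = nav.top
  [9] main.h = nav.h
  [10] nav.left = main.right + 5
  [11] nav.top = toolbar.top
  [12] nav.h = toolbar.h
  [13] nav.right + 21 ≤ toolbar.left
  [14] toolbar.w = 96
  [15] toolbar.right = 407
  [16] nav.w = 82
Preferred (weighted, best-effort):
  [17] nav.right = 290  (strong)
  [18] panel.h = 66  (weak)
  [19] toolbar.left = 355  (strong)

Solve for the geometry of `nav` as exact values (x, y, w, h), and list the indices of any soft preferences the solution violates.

nav = (x=208, y=49, w=82, h=66)
violated soft preferences: 19

1. nav.y = 49  [main.top = nav.top]
2. nav.h = 66  [main.h = nav.h]
3. nav.x = 208  [nav.left = main.right + 5]
4. nav.w = 82  [nav.w = 82]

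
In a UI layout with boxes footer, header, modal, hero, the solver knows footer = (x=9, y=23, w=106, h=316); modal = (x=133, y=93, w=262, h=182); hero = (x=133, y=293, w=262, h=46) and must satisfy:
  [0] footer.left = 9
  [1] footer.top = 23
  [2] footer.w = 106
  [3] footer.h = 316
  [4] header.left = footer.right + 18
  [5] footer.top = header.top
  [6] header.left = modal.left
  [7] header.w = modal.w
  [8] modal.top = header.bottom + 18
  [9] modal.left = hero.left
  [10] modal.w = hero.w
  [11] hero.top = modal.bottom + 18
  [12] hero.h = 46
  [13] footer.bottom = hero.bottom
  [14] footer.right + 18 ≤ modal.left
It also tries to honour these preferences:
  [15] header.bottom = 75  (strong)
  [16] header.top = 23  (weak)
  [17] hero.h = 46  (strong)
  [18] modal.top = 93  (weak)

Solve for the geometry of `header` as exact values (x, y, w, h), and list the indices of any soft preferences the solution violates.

1. header.x = 133  [header.left = footer.right + 18]
2. header.y = 23  [footer.top = header.top]
3. header.w = 262  [header.w = modal.w]
4. header.h = 52  [modal.top = header.bottom + 18]

header = (x=133, y=23, w=262, h=52)
violated soft preferences: none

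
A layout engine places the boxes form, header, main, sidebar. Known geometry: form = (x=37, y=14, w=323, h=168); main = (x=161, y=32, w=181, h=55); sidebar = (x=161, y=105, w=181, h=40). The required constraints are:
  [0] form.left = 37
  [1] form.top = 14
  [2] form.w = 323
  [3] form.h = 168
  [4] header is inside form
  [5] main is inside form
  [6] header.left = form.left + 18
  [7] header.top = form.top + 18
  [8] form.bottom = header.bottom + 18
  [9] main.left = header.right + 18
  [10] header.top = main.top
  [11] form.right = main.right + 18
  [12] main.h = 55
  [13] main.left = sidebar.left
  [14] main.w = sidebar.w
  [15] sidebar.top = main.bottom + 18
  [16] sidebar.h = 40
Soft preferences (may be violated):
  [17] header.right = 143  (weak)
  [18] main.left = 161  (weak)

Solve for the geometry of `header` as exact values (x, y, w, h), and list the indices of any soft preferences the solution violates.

1. header.x = 55  [header.left = form.left + 18]
2. header.y = 32  [header.top = form.top + 18]
3. header.h = 132  [form.bottom = header.bottom + 18]
4. header.w = 88  [main.left = header.right + 18]

header = (x=55, y=32, w=88, h=132)
violated soft preferences: none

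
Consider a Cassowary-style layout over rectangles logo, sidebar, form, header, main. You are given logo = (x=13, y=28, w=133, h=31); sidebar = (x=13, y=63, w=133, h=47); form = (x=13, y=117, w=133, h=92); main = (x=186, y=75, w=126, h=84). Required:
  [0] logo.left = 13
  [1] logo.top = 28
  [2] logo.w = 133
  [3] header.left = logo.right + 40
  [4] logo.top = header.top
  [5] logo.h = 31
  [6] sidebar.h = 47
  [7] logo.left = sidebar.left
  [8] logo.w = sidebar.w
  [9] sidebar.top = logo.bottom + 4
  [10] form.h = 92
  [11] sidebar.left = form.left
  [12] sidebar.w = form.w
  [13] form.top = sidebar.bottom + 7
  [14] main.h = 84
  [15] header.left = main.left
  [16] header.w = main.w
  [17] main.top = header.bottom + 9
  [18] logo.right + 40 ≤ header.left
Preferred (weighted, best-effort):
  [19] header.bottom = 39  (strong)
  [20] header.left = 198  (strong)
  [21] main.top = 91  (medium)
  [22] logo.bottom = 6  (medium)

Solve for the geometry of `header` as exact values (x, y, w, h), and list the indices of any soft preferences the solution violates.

header = (x=186, y=28, w=126, h=38)
violated soft preferences: 19, 20, 21, 22

1. header.x = 186  [header.left = logo.right + 40]
2. header.y = 28  [logo.top = header.top]
3. header.w = 126  [header.w = main.w]
4. header.h = 38  [main.top = header.bottom + 9]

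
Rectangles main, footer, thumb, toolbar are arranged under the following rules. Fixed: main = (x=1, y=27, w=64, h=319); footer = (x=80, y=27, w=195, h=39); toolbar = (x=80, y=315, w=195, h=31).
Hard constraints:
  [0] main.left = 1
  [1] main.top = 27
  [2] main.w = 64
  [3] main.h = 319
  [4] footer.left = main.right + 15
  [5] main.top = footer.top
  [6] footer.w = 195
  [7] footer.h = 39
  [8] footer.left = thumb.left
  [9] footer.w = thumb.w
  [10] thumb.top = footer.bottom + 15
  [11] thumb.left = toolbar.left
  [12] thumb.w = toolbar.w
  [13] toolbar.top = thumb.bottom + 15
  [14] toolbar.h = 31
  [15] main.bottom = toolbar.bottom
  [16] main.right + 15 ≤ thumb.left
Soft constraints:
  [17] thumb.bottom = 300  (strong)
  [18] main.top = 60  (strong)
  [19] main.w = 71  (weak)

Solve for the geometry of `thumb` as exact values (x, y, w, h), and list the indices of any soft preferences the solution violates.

1. thumb.x = 80  [footer.left = thumb.left]
2. thumb.w = 195  [footer.w = thumb.w]
3. thumb.y = 81  [thumb.top = footer.bottom + 15]
4. thumb.h = 219  [toolbar.top = thumb.bottom + 15]

thumb = (x=80, y=81, w=195, h=219)
violated soft preferences: 18, 19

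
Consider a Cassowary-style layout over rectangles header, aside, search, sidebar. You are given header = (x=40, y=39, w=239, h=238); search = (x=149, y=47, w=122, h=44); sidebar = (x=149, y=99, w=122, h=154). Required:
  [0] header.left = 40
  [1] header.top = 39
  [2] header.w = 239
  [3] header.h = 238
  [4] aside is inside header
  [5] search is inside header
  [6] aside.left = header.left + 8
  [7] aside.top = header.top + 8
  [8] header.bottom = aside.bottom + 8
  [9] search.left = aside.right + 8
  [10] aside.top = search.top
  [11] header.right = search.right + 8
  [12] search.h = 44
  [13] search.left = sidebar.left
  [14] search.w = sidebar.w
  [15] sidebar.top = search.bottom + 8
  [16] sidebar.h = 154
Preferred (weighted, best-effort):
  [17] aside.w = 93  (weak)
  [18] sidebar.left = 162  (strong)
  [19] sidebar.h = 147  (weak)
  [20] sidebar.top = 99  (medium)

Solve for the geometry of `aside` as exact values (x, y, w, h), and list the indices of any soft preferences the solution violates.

aside = (x=48, y=47, w=93, h=222)
violated soft preferences: 18, 19

1. aside.x = 48  [aside.left = header.left + 8]
2. aside.y = 47  [aside.top = header.top + 8]
3. aside.h = 222  [header.bottom = aside.bottom + 8]
4. aside.w = 93  [search.left = aside.right + 8]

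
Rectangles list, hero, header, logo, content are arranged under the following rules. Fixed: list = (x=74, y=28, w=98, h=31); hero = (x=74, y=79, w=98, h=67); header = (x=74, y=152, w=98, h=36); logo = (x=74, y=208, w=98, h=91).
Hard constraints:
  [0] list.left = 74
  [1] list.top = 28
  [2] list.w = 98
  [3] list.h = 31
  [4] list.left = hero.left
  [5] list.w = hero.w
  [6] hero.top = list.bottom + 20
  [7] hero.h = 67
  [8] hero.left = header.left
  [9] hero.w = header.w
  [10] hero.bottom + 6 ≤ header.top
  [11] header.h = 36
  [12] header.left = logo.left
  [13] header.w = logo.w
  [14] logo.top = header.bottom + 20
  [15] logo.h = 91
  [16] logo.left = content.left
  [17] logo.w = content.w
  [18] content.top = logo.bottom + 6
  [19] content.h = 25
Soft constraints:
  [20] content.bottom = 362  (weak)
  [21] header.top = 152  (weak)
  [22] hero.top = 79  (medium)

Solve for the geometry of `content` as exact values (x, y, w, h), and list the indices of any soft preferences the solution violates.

1. content.x = 74  [logo.left = content.left]
2. content.w = 98  [logo.w = content.w]
3. content.y = 305  [content.top = logo.bottom + 6]
4. content.h = 25  [content.h = 25]

content = (x=74, y=305, w=98, h=25)
violated soft preferences: 20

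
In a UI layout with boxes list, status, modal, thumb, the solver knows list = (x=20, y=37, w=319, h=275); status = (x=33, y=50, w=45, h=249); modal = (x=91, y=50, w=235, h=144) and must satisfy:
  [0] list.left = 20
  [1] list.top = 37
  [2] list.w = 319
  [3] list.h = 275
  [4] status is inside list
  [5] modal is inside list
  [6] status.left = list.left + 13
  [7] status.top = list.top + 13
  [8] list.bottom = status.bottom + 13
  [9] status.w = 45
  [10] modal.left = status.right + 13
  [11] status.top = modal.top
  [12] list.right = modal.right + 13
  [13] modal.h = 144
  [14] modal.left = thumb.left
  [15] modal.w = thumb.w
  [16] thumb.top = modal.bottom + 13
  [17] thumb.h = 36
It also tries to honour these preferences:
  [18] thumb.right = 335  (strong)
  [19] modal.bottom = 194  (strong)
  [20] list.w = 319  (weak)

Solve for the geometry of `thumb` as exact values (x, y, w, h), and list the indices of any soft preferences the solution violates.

1. thumb.x = 91  [modal.left = thumb.left]
2. thumb.w = 235  [modal.w = thumb.w]
3. thumb.y = 207  [thumb.top = modal.bottom + 13]
4. thumb.h = 36  [thumb.h = 36]

thumb = (x=91, y=207, w=235, h=36)
violated soft preferences: 18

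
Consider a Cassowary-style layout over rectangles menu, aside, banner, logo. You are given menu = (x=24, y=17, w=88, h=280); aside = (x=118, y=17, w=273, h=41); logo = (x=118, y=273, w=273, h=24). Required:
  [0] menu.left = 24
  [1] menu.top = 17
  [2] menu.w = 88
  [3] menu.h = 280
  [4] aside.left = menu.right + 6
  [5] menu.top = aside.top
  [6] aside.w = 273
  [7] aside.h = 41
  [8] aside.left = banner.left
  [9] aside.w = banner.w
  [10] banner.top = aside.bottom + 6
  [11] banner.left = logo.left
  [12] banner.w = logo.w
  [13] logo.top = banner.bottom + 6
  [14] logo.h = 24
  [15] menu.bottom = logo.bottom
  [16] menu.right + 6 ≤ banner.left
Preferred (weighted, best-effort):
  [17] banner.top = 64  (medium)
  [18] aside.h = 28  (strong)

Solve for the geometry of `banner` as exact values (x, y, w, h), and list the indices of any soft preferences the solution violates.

1. banner.x = 118  [aside.left = banner.left]
2. banner.w = 273  [aside.w = banner.w]
3. banner.y = 64  [banner.top = aside.bottom + 6]
4. banner.h = 203  [logo.top = banner.bottom + 6]

banner = (x=118, y=64, w=273, h=203)
violated soft preferences: 18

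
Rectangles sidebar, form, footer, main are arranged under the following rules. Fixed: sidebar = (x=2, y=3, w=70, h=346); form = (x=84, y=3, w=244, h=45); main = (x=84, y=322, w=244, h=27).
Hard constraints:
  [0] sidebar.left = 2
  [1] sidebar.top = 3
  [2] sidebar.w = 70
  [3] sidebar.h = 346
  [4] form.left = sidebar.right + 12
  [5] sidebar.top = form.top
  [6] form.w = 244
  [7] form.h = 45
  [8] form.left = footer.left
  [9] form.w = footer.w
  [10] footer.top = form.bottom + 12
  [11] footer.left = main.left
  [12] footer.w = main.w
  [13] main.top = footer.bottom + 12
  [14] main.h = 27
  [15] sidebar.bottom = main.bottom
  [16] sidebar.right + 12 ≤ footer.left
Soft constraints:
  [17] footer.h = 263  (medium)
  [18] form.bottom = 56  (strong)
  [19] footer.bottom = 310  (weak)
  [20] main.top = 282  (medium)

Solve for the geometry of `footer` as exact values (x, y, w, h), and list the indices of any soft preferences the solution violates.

1. footer.x = 84  [form.left = footer.left]
2. footer.w = 244  [form.w = footer.w]
3. footer.y = 60  [footer.top = form.bottom + 12]
4. footer.h = 250  [main.top = footer.bottom + 12]

footer = (x=84, y=60, w=244, h=250)
violated soft preferences: 17, 18, 20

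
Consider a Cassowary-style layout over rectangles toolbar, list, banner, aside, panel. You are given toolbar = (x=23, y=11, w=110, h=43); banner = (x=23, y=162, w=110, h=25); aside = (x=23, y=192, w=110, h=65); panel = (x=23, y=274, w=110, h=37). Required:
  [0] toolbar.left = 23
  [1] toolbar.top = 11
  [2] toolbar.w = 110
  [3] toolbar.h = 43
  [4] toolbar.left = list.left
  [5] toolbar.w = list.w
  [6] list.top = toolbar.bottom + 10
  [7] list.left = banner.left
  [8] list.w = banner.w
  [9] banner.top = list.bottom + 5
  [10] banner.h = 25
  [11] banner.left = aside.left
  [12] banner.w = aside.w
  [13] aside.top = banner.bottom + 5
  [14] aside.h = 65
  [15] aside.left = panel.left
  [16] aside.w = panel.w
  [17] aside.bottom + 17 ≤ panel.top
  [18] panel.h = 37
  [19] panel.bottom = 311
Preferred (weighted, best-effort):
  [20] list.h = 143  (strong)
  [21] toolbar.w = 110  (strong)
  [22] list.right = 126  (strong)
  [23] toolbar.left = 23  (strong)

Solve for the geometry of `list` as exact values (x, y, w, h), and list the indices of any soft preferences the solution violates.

1. list.x = 23  [toolbar.left = list.left]
2. list.w = 110  [toolbar.w = list.w]
3. list.y = 64  [list.top = toolbar.bottom + 10]
4. list.h = 93  [banner.top = list.bottom + 5]

list = (x=23, y=64, w=110, h=93)
violated soft preferences: 20, 22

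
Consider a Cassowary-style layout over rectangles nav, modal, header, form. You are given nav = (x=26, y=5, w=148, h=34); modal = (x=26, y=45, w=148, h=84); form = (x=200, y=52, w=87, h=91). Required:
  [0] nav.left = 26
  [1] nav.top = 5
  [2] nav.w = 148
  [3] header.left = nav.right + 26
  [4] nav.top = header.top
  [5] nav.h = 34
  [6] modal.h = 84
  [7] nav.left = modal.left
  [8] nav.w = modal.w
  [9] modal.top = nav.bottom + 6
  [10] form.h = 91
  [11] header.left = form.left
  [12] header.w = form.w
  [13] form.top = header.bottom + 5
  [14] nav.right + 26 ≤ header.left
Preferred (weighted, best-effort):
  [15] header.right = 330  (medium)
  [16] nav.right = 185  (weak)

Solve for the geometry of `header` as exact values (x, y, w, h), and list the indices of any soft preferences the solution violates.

header = (x=200, y=5, w=87, h=42)
violated soft preferences: 15, 16

1. header.x = 200  [header.left = nav.right + 26]
2. header.y = 5  [nav.top = header.top]
3. header.w = 87  [header.w = form.w]
4. header.h = 42  [form.top = header.bottom + 5]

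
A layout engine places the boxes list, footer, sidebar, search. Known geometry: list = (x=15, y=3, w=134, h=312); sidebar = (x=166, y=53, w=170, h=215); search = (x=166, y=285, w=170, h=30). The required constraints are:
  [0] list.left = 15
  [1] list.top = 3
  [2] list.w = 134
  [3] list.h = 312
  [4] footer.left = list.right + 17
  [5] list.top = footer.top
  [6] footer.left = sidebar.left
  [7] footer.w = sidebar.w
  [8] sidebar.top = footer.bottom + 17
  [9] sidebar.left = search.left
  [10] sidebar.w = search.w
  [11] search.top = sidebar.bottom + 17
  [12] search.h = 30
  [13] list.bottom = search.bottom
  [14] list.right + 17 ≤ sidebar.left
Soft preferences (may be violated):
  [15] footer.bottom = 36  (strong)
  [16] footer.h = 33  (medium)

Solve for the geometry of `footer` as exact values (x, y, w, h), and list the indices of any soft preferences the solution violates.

1. footer.x = 166  [footer.left = list.right + 17]
2. footer.y = 3  [list.top = footer.top]
3. footer.w = 170  [footer.w = sidebar.w]
4. footer.h = 33  [sidebar.top = footer.bottom + 17]

footer = (x=166, y=3, w=170, h=33)
violated soft preferences: none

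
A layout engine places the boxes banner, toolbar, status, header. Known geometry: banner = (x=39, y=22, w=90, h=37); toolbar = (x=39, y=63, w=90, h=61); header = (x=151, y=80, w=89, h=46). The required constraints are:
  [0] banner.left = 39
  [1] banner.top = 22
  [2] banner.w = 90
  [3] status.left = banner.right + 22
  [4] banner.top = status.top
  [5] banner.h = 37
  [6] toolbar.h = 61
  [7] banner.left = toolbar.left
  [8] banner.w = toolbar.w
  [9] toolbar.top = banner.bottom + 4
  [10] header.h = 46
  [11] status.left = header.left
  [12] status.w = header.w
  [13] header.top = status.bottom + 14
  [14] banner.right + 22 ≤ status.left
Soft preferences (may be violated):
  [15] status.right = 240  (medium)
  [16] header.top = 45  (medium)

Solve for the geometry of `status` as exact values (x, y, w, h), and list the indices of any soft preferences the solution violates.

1. status.x = 151  [status.left = banner.right + 22]
2. status.y = 22  [banner.top = status.top]
3. status.w = 89  [status.w = header.w]
4. status.h = 44  [header.top = status.bottom + 14]

status = (x=151, y=22, w=89, h=44)
violated soft preferences: 16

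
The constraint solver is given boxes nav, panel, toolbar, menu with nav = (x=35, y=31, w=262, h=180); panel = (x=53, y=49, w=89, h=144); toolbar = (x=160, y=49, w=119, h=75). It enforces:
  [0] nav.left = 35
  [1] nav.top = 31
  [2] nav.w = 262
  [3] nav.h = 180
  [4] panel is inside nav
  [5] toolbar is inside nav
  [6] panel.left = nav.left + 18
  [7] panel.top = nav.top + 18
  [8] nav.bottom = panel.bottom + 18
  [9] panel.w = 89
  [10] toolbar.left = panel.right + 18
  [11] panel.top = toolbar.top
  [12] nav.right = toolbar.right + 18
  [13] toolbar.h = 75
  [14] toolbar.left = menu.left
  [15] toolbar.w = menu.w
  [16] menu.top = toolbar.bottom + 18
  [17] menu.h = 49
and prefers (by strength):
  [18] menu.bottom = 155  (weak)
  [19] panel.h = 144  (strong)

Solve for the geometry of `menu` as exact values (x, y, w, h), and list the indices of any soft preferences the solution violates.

1. menu.x = 160  [toolbar.left = menu.left]
2. menu.w = 119  [toolbar.w = menu.w]
3. menu.y = 142  [menu.top = toolbar.bottom + 18]
4. menu.h = 49  [menu.h = 49]

menu = (x=160, y=142, w=119, h=49)
violated soft preferences: 18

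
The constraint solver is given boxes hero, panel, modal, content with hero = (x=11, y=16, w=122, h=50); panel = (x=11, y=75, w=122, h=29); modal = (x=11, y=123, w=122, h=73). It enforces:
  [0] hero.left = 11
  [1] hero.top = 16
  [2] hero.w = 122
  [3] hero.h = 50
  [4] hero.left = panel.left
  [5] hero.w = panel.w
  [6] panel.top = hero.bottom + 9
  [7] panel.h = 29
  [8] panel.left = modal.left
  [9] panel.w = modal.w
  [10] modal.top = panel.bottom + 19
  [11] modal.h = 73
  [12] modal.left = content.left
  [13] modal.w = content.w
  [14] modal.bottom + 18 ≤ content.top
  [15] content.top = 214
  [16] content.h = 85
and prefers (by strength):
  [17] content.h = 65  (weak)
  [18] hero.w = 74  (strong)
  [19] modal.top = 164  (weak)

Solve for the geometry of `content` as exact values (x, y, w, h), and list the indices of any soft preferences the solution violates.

content = (x=11, y=214, w=122, h=85)
violated soft preferences: 17, 18, 19

1. content.x = 11  [modal.left = content.left]
2. content.w = 122  [modal.w = content.w]
3. content.y = 214  [content.top = 214]
4. content.h = 85  [content.h = 85]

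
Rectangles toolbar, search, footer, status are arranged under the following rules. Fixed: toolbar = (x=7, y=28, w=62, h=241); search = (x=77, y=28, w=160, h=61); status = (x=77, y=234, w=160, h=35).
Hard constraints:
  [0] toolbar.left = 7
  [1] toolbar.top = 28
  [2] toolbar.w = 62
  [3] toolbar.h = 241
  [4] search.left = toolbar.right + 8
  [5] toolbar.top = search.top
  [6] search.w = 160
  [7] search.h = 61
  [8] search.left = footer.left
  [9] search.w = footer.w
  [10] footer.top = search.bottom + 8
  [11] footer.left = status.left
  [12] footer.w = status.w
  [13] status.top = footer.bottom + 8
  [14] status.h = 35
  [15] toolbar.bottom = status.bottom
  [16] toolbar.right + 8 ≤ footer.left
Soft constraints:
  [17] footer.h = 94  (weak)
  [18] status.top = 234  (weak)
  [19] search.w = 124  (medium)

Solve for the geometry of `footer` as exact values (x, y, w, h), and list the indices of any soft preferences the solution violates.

footer = (x=77, y=97, w=160, h=129)
violated soft preferences: 17, 19

1. footer.x = 77  [search.left = footer.left]
2. footer.w = 160  [search.w = footer.w]
3. footer.y = 97  [footer.top = search.bottom + 8]
4. footer.h = 129  [status.top = footer.bottom + 8]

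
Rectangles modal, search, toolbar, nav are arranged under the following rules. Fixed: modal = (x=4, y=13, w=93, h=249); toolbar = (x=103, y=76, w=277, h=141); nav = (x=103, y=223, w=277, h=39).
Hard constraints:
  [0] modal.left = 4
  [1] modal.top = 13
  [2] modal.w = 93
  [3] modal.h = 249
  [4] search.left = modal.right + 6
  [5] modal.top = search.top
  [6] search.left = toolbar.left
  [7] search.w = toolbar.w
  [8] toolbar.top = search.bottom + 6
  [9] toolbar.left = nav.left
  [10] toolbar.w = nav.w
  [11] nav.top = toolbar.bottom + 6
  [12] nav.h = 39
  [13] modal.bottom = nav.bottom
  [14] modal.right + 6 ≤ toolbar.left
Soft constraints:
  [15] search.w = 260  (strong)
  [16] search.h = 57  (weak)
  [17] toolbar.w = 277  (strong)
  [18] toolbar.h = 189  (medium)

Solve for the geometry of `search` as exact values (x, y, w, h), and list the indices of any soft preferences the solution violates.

1. search.x = 103  [search.left = modal.right + 6]
2. search.y = 13  [modal.top = search.top]
3. search.w = 277  [search.w = toolbar.w]
4. search.h = 57  [toolbar.top = search.bottom + 6]

search = (x=103, y=13, w=277, h=57)
violated soft preferences: 15, 18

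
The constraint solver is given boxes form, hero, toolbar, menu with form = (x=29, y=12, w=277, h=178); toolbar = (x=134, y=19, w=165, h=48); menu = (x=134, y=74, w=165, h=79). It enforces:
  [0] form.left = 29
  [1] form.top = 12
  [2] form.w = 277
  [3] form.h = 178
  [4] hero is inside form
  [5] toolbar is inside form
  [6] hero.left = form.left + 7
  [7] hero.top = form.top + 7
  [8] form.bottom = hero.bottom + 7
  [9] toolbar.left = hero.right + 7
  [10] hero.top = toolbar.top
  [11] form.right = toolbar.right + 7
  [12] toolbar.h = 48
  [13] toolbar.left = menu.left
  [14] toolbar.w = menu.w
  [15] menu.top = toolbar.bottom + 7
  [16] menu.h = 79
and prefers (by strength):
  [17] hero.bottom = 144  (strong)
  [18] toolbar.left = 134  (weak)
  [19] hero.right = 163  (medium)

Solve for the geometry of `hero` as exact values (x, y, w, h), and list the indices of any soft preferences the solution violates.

1. hero.x = 36  [hero.left = form.left + 7]
2. hero.y = 19  [hero.top = form.top + 7]
3. hero.h = 164  [form.bottom = hero.bottom + 7]
4. hero.w = 91  [toolbar.left = hero.right + 7]

hero = (x=36, y=19, w=91, h=164)
violated soft preferences: 17, 19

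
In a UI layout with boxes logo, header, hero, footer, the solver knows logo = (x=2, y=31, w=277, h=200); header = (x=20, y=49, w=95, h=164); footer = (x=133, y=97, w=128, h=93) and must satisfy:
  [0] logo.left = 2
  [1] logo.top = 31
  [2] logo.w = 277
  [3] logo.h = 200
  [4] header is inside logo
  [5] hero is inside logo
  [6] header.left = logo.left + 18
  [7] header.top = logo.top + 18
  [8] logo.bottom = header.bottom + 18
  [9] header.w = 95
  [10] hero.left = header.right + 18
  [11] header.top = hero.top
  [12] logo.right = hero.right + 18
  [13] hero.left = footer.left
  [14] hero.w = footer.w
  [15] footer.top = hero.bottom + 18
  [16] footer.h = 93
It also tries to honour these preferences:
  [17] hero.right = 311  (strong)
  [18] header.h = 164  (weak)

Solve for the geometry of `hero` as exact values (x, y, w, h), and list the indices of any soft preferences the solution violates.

1. hero.x = 133  [hero.left = header.right + 18]
2. hero.y = 49  [header.top = hero.top]
3. hero.w = 128  [logo.right = hero.right + 18]
4. hero.h = 30  [footer.top = hero.bottom + 18]

hero = (x=133, y=49, w=128, h=30)
violated soft preferences: 17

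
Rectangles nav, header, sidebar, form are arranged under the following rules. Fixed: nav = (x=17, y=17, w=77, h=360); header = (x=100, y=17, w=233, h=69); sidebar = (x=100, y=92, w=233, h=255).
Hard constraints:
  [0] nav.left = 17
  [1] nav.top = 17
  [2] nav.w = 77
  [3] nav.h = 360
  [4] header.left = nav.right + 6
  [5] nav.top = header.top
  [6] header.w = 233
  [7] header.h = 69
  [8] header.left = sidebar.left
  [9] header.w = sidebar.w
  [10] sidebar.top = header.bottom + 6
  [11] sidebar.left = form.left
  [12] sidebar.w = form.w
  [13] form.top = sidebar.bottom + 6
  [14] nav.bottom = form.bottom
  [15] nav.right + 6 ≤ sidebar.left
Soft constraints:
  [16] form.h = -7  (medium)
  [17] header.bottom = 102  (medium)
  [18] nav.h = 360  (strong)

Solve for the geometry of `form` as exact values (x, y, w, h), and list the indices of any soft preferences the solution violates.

form = (x=100, y=353, w=233, h=24)
violated soft preferences: 16, 17

1. form.x = 100  [sidebar.left = form.left]
2. form.w = 233  [sidebar.w = form.w]
3. form.y = 353  [form.top = sidebar.bottom + 6]
4. form.h = 24  [nav.bottom = form.bottom]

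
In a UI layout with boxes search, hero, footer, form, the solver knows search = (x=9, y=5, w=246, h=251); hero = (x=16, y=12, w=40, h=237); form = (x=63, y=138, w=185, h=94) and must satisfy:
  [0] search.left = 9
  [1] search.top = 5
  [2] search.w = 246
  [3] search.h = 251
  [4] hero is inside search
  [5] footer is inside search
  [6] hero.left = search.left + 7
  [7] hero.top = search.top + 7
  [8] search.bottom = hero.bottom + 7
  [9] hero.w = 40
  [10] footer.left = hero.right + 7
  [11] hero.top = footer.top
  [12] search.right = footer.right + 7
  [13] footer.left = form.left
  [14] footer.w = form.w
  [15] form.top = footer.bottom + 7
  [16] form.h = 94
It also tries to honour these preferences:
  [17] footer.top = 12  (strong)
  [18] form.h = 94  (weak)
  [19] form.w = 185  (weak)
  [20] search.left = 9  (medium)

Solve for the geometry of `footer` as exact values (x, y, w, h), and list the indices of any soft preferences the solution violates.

1. footer.x = 63  [footer.left = hero.right + 7]
2. footer.y = 12  [hero.top = footer.top]
3. footer.w = 185  [search.right = footer.right + 7]
4. footer.h = 119  [form.top = footer.bottom + 7]

footer = (x=63, y=12, w=185, h=119)
violated soft preferences: none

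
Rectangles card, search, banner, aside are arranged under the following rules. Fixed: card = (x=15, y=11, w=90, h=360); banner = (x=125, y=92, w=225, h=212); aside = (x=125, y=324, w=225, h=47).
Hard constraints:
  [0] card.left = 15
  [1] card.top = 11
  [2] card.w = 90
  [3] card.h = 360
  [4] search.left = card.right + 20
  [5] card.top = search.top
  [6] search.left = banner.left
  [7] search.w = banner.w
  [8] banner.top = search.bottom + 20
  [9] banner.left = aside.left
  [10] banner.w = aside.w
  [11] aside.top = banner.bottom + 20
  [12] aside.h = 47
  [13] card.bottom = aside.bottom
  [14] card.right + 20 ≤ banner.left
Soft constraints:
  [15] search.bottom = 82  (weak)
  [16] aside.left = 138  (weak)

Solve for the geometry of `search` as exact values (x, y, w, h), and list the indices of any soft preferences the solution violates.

1. search.x = 125  [search.left = card.right + 20]
2. search.y = 11  [card.top = search.top]
3. search.w = 225  [search.w = banner.w]
4. search.h = 61  [banner.top = search.bottom + 20]

search = (x=125, y=11, w=225, h=61)
violated soft preferences: 15, 16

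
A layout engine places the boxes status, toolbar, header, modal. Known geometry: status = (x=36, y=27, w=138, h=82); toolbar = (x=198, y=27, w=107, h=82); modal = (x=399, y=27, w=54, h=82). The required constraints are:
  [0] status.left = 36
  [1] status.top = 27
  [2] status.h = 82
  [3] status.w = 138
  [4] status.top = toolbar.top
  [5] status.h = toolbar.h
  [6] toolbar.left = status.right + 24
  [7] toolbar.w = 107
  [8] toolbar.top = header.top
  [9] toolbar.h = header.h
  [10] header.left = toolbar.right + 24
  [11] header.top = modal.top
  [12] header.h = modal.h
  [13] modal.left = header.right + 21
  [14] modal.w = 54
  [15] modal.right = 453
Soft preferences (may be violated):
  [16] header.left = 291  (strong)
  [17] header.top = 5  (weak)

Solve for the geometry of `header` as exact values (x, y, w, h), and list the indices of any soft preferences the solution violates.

header = (x=329, y=27, w=49, h=82)
violated soft preferences: 16, 17

1. header.y = 27  [toolbar.top = header.top]
2. header.h = 82  [toolbar.h = header.h]
3. header.x = 329  [header.left = toolbar.right + 24]
4. header.w = 49  [modal.left = header.right + 21]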